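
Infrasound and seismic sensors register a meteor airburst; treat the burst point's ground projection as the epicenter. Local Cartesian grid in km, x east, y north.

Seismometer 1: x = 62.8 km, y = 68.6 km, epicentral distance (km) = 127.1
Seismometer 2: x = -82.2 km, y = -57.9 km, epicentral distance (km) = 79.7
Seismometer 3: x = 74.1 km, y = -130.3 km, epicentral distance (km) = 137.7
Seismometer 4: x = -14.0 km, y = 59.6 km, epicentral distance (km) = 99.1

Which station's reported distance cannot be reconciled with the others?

Seismometer 3

Solve using three stations at a time. Using Seismometer 1, Seismometer 2, Seismometer 4 (subtract circle equations pairwise → linear system) gives (x, y) ≈ (-4.7, -39.1).
Distances from that point to each station vs reported:
  Seismometer 1: calculated 127.1 vs reported 127.1 → residual 0.0 km
  Seismometer 2: calculated 79.7 vs reported 79.7 → residual 0.0 km
  Seismometer 3: calculated 120.6 vs reported 137.7 → residual 17.1 km
  Seismometer 4: calculated 99.1 vs reported 99.1 → residual 0.0 km
Seismometer 1, Seismometer 2, Seismometer 4 are mutually consistent (residuals ≈ 0); Seismometer 3 is off by 17.1 km.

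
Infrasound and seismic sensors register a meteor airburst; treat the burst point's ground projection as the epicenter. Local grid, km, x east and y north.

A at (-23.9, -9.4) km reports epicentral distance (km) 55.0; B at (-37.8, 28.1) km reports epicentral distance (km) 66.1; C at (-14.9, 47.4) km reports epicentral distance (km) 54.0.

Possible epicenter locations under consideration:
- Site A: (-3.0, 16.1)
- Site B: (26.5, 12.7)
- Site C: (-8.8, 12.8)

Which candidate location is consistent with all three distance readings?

For each candidate, compare |candidate − station| to the reported distance:
Site A: residuals A 22.0, B 29.3, C 20.5 → max 29.3 km
Site B: residuals A 0.0, B 0.0, C 0.0 → max 0.0 km
Site C: residuals A 28.2, B 33.3, C 18.9 → max 33.3 km
Only Site B has all residuals ≈ 0.

Site B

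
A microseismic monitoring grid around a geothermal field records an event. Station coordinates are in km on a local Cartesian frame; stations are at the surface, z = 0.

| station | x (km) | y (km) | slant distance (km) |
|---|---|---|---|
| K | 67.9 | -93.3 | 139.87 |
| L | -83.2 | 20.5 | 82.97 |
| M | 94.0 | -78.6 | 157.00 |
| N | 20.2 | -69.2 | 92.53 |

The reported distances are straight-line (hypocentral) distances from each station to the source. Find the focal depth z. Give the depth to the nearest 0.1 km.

Each station gives a sphere (x−x_i)² + (y−y_i)² + z² = d_i² (stations at z=0).
Subtracting the K sphere from L and M: z² cancels, leaving linear equations in x and y:
-302.2 x + 227.6 y = 6706.79
52.2 x + 29.4 y = -3386.72
Solving: x ≈ -46.616, y ≈ -32.428 km (keep extra digits for the depth step; rounded: -46.6, -32.4).
Then from the K sphere: z² = 139.87² − (x − 67.9)² − (y + 93.3)² with x = -46.616, y = -32.428, so z ≈ 52.386 ≈ 52.4 km.

z ≈ 52.4 km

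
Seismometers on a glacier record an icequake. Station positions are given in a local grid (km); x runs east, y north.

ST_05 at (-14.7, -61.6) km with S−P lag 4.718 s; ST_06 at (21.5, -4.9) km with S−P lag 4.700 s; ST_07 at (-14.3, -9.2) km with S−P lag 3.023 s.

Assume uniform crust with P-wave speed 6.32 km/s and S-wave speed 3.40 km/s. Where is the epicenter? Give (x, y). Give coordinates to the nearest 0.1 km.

Distance from S−P lag: d = Δt · v_P v_S / (v_P − v_S) = Δt · (6.32·3.40)/(6.32−3.40) ≈ 7.3589·Δt.
So d_ST_05 = 34.72, d_ST_06 = 34.59, d_ST_07 = 22.25 km.
Circle about each station: (x + 14.7)² + (y + 61.6)² = 34.72²; (x − 21.5)² + (y + 4.9)² = 34.59²; (x + 14.3)² + (y + 9.2)² = 22.25².
Subtracting the ST_05 equation from the ST_06 and ST_07 equations removes the quadratic terms:
72.4 x + 113.4 y = -3515.38
0.8 x + 104.8 y = -3011.10
Solving the 2×2 system: x ≈ -3.6, y ≈ -28.7 km.

-3.6 km east, -28.7 km north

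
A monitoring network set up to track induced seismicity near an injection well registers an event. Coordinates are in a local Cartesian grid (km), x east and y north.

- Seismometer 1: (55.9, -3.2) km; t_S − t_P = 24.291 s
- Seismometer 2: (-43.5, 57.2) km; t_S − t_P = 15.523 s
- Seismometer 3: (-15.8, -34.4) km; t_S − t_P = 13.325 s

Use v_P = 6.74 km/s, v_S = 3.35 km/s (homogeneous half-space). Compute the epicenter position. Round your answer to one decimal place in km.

Distance from S−P lag: d = Δt · v_P v_S / (v_P − v_S) = Δt · (6.74·3.35)/(6.74−3.35) ≈ 6.6605·Δt.
So d_Seismometer 1 = 161.79, d_Seismometer 2 = 103.39, d_Seismometer 3 = 88.75 km.
Circle about each station: (x − 55.9)² + (y + 3.2)² = 161.79²; (x + 43.5)² + (y − 57.2)² = 103.39²; (x + 15.8)² + (y + 34.4)² = 88.75².
Subtracting pairs of circle equations eliminates x²+y² and gives linear equations (the radical axes):
-198.8 x + 120.8 y = 17515.55
-143.4 x − 62.4 y = 16597.39
Solving the 2×2 system: x ≈ -104.2, y ≈ -26.5 km.
Check against Seismometer 1 (with the unrounded x, y): √((x − 55.9)²+(y + 3.2)²) = 161.80 ≈ 161.79 km. ✓

x ≈ -104.2 km, y ≈ -26.5 km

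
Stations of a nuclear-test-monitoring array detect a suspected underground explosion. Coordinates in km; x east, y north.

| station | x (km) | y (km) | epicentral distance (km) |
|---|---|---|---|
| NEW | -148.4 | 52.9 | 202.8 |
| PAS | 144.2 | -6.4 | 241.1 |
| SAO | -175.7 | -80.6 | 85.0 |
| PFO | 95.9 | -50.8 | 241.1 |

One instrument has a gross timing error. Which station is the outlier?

PAS

Solve using three stations at a time. Using NEW, SAO, PFO (subtract circle equations pairwise → linear system) gives (x, y) ≈ (-124.5, -148.5).
Distances from that point to each station vs reported:
  NEW: calculated 202.8 vs reported 202.8 → residual 0.0 km
  PAS: calculated 304.0 vs reported 241.1 → residual 62.9 km
  SAO: calculated 85.0 vs reported 85.0 → residual 0.0 km
  PFO: calculated 241.1 vs reported 241.1 → residual 0.0 km
NEW, SAO, PFO are mutually consistent (residuals ≈ 0); PAS is off by 62.9 km.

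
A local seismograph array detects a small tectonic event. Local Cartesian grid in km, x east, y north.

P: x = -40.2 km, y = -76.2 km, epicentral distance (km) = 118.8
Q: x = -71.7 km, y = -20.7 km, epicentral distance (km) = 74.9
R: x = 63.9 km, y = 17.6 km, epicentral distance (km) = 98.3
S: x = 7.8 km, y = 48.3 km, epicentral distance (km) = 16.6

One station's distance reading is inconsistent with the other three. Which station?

S

Solve using three stations at a time. Using P, Q, R (subtract circle equations pairwise → linear system) gives (x, y) ≈ (-31.2, 42.2).
Distances from that point to each station vs reported:
  P: calculated 118.7 vs reported 118.8 → residual 0.1 km
  Q: calculated 74.8 vs reported 74.9 → residual 0.1 km
  R: calculated 98.2 vs reported 98.3 → residual 0.1 km
  S: calculated 39.5 vs reported 16.6 → residual 22.9 km
P, Q, R are mutually consistent (residuals ≈ 0); S is off by 22.9 km.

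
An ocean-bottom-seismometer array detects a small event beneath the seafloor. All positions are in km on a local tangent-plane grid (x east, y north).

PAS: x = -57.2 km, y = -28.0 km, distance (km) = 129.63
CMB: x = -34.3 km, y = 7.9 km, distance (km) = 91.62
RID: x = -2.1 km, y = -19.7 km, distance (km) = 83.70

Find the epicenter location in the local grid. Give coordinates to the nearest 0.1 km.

(48.6, 46.9)

Circle about each station: (x + 57.2)² + (y + 28.0)² = 129.63²; (x + 34.3)² + (y − 7.9)² = 91.62²; (x + 2.1)² + (y + 19.7)² = 83.70².
Subtracting pairs of circle equations eliminates x²+y² and gives linear equations (the radical axes):
45.8 x + 71.8 y = 5592.77
110.2 x + 16.6 y = 6134.91
Solving the 2×2 system: x ≈ 48.6, y ≈ 46.9 km.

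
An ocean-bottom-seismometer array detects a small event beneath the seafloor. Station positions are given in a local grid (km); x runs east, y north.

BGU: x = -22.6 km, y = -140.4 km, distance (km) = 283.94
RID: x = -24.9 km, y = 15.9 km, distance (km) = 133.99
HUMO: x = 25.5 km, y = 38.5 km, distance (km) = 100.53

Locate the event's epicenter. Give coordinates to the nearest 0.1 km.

Circle about each station: (x + 22.6)² + (y + 140.4)² = 283.94²; (x + 24.9)² + (y − 15.9)² = 133.99²; (x − 25.5)² + (y − 38.5)² = 100.53².
Subtracting pairs of circle equations eliminates x²+y² and gives linear equations (the radical axes):
-4.6 x + 312.6 y = 43318.50
96.2 x + 357.8 y = 52425.22
Solving the 2×2 system: x ≈ 28.0, y ≈ 139.0 km.

(28.0, 139.0)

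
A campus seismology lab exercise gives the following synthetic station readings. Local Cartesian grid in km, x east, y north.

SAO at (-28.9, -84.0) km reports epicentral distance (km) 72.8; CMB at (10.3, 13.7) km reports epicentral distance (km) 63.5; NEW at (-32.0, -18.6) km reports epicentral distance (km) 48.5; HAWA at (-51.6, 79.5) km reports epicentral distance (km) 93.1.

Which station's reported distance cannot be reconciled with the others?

Solve using three stations at a time. Using SAO, CMB, HAWA (subtract circle equations pairwise → linear system) gives (x, y) ≈ (-47.1, -13.5).
Distances from that point to each station vs reported:
  SAO: calculated 72.8 vs reported 72.8 → residual 0.0 km
  CMB: calculated 63.5 vs reported 63.5 → residual 0.0 km
  NEW: calculated 15.9 vs reported 48.5 → residual 32.6 km
  HAWA: calculated 93.1 vs reported 93.1 → residual 0.0 km
SAO, CMB, HAWA are mutually consistent (residuals ≈ 0); NEW is off by 32.6 km.

NEW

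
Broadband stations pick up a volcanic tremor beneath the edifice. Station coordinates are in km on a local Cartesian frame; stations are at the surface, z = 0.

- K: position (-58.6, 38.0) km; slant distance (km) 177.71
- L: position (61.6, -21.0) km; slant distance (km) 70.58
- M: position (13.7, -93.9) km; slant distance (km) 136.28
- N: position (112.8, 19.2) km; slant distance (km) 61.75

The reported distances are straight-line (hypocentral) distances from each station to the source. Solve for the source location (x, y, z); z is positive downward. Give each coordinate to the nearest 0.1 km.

x ≈ 104.1 km, y ≈ -7.9 km, depth ≈ 54.8 km

Each station gives a sphere (x−x_i)² + (y−y_i)² + z² = d_i² (stations at z=0).
Subtracting the K sphere from L and M: z² cancels, leaving linear equations in x and y:
240.4 x − 118.0 y = 25956.91
144.6 x − 263.8 y = 17135.55
Solving: x ≈ 104.098, y ≈ -7.896 km (keep extra digits for the depth step; rounded: 104.1, -7.9).
Then from the K sphere: z² = 177.71² − (x + 58.6)² − (y − 38.0)² with x = 104.098, y = -7.896, so z ≈ 54.807 ≈ 54.8 km.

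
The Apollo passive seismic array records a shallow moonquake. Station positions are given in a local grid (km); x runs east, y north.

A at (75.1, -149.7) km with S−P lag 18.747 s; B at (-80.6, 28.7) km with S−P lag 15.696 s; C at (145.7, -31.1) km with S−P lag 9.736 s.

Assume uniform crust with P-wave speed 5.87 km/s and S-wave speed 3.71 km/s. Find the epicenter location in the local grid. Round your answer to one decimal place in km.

x ≈ 77.3 km, y ≈ 39.3 km

Distance from S−P lag: d = Δt · v_P v_S / (v_P − v_S) = Δt · (5.87·3.71)/(5.87−3.71) ≈ 10.0823·Δt.
So d_A = 189.01, d_B = 158.25, d_C = 98.16 km.
Circle about each station: (x − 75.1)² + (y + 149.7)² = 189.01²; (x + 80.6)² + (y − 28.7)² = 158.25²; (x − 145.7)² + (y + 31.1)² = 98.16².
Subtracting the A equation from the B and C equations removes the quadratic terms:
-311.4 x + 356.8 y = -10048.33
141.2 x + 237.2 y = 20234.99
Solving the 2×2 system: x ≈ 77.3, y ≈ 39.3 km.
Check against A (with the unrounded x, y): √((x − 75.1)²+(y + 149.7)²) = 189.01 ≈ 189.01 km. ✓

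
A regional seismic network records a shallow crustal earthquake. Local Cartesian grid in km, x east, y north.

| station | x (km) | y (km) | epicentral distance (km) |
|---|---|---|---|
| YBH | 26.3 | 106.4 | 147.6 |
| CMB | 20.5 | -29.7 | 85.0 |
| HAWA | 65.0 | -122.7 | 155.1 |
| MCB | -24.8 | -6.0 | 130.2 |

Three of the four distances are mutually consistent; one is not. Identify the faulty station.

Solve using three stations at a time. Using YBH, CMB, MCB (subtract circle equations pairwise → linear system) gives (x, y) ≈ (104.8, -18.6).
Distances from that point to each station vs reported:
  YBH: calculated 147.6 vs reported 147.6 → residual 0.0 km
  CMB: calculated 85.0 vs reported 85.0 → residual 0.0 km
  HAWA: calculated 111.4 vs reported 155.1 → residual 43.7 km
  MCB: calculated 130.2 vs reported 130.2 → residual 0.0 km
YBH, CMB, MCB are mutually consistent (residuals ≈ 0); HAWA is off by 43.7 km.

HAWA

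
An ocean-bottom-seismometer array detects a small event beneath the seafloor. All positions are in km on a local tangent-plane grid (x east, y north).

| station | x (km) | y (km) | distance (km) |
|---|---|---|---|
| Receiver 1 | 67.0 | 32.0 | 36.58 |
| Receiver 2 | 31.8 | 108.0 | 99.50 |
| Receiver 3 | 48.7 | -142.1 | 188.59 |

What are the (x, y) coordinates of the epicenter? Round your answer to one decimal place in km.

(103.0, 38.5)

Circle about each station: (x − 67.0)² + (y − 32.0)² = 36.58²; (x − 31.8)² + (y − 108.0)² = 99.50²; (x − 48.7)² + (y + 142.1)² = 188.59².
Subtracting the Receiver 1 equation from the Receiver 2 and Receiver 3 equations removes the quadratic terms:
-70.4 x + 152.0 y = -1399.91
-36.6 x − 348.2 y = -17176.99
Solving the 2×2 system: x ≈ 103.0, y ≈ 38.5 km.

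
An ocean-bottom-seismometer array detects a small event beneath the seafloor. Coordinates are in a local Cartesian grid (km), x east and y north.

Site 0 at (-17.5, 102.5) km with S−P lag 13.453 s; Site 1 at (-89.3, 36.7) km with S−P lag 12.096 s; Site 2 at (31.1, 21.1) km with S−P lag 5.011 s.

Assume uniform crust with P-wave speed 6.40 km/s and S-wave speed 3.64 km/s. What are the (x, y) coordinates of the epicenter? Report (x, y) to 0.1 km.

Distance from S−P lag: d = Δt · v_P v_S / (v_P − v_S) = Δt · (6.40·3.64)/(6.40−3.64) ≈ 8.4406·Δt.
So d_Site 0 = 113.55, d_Site 1 = 102.10, d_Site 2 = 42.30 km.
Circle about each station: (x + 17.5)² + (y − 102.5)² = 113.55²; (x + 89.3)² + (y − 36.7)² = 102.10²; (x − 31.1)² + (y − 21.1)² = 42.30².
Subtracting the Site 0 equation from the Site 1 and Site 2 equations removes the quadratic terms:
-143.6 x − 131.6 y = 978.07
97.2 x − 162.8 y = 1704.23
Solving the 2×2 system: x ≈ 1.8, y ≈ -9.4 km.
Check against Site 0 (with the unrounded x, y): √((x + 17.5)²+(y − 102.5)²) = 113.55 ≈ 113.55 km. ✓

(1.8, -9.4)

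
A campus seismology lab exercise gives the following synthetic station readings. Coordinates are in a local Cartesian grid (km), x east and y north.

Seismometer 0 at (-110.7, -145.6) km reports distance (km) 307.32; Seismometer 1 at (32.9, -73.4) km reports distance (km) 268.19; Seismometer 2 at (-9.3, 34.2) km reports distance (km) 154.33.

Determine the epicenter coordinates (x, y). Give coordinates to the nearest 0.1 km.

Circle about each station: (x + 110.7)² + (y + 145.6)² = 307.32²; (x − 32.9)² + (y + 73.4)² = 268.19²; (x + 9.3)² + (y − 34.2)² = 154.33².
Subtracting the Seismometer 0 equation from the Seismometer 1 and Seismometer 2 equations removes the quadratic terms:
287.2 x + 144.4 y = -4464.17
202.8 x + 359.6 y = 38430.11
Solving the 2×2 system: x ≈ -96.7, y ≈ 161.4 km.

(-96.7, 161.4)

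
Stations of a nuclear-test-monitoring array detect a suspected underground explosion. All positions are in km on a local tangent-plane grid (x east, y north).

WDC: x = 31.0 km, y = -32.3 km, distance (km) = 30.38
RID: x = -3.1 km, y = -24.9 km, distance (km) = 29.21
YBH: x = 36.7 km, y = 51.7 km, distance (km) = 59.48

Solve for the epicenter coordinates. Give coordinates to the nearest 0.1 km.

Circle about each station: (x − 31.0)² + (y + 32.3)² = 30.38²; (x + 3.1)² + (y + 24.9)² = 29.21²; (x − 36.7)² + (y − 51.7)² = 59.48².
Subtracting the WDC equation from the RID and YBH equations removes the quadratic terms:
-68.2 x + 14.8 y = -1304.95
11.4 x + 168.0 y = -599.44
Solving the 2×2 system: x ≈ 18.1, y ≈ -4.8 km.

x ≈ 18.1 km, y ≈ -4.8 km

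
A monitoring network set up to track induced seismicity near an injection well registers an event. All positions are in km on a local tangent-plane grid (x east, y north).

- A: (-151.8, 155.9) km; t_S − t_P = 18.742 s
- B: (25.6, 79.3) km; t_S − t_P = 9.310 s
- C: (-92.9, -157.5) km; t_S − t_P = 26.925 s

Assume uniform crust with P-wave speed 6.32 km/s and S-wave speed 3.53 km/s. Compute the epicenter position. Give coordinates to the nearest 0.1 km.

Distance from S−P lag: d = Δt · v_P v_S / (v_P − v_S) = Δt · (6.32·3.53)/(6.32−3.53) ≈ 7.9963·Δt.
So d_A = 149.87, d_B = 74.45, d_C = 215.30 km.
Circle about each station: (x + 151.8)² + (y − 155.9)² = 149.87²; (x − 25.6)² + (y − 79.3)² = 74.45²; (x + 92.9)² + (y + 157.5)² = 215.30².
Subtracting pairs of circle equations eliminates x²+y² and gives linear equations (the radical axes):
354.8 x − 153.2 y = -23485.99
117.8 x − 626.8 y = -37804.46
Solving the 2×2 system: x ≈ -43.7, y ≈ 52.1 km.

(-43.7, 52.1)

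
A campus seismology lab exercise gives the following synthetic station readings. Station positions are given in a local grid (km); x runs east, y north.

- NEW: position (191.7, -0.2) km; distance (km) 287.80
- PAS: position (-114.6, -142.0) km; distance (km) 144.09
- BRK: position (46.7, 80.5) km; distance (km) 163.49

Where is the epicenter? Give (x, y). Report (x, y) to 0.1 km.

-96.1 km east, 0.9 km north

Circle about each station: (x − 191.7)² + (y + 0.2)² = 287.80²; (x + 114.6)² + (y + 142.0)² = 144.09²; (x − 46.7)² + (y − 80.5)² = 163.49².
Subtracting the NEW equation from the PAS and BRK equations removes the quadratic terms:
-612.6 x − 283.6 y = 58615.14
-290.0 x + 161.4 y = 28012.07
Solving the 2×2 system: x ≈ -96.1, y ≈ 0.9 km.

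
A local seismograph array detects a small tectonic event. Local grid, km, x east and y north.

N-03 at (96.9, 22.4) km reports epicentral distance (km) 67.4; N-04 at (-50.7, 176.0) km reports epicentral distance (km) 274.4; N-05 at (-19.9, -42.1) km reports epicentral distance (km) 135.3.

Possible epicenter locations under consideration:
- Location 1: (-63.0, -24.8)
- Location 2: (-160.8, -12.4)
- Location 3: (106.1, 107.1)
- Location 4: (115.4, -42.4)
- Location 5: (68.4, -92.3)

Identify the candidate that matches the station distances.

Location 4

For each candidate, compare |candidate − station| to the reported distance:
Location 1: residuals N-03 99.3, N-04 73.2, N-05 88.9 → max 99.3 km
Location 2: residuals N-03 192.6, N-04 56.2, N-05 8.7 → max 192.6 km
Location 3: residuals N-03 17.8, N-04 103.1, N-05 60.0 → max 103.1 km
Location 4: residuals N-03 0.0, N-04 0.0, N-05 0.0 → max 0.0 km
Location 5: residuals N-03 50.8, N-04 19.1, N-05 33.7 → max 50.8 km
Only Location 4 has all residuals ≈ 0.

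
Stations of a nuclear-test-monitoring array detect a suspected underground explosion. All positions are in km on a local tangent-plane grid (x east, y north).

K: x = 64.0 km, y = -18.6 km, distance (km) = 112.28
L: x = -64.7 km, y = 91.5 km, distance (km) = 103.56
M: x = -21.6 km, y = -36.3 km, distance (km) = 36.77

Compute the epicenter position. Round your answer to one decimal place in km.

Circle about each station: (x − 64.0)² + (y + 18.6)² = 112.28²; (x + 64.7)² + (y − 91.5)² = 103.56²; (x + 21.6)² + (y + 36.3)² = 36.77².
Subtracting the K equation from the L and M equations removes the quadratic terms:
-257.4 x + 220.2 y = 9998.50
-171.2 x − 35.4 y = 8597.06
Solving the 2×2 system: x ≈ -48.0, y ≈ -10.7 km.

x ≈ -48.0 km, y ≈ -10.7 km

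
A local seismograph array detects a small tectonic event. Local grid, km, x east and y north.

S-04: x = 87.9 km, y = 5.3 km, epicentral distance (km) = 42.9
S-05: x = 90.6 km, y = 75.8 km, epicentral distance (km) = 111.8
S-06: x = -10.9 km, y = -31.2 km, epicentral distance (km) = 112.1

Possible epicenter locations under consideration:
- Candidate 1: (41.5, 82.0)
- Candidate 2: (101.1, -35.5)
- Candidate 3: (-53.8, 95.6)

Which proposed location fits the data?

Candidate 2

For each candidate, compare |candidate − station| to the reported distance:
Candidate 1: residuals S-04 46.7, S-05 62.3, S-06 12.6 → max 62.3 km
Candidate 2: residuals S-04 0.0, S-05 0.0, S-06 0.0 → max 0.0 km
Candidate 3: residuals S-04 125.1, S-05 34.0, S-06 21.8 → max 125.1 km
Only Candidate 2 has all residuals ≈ 0.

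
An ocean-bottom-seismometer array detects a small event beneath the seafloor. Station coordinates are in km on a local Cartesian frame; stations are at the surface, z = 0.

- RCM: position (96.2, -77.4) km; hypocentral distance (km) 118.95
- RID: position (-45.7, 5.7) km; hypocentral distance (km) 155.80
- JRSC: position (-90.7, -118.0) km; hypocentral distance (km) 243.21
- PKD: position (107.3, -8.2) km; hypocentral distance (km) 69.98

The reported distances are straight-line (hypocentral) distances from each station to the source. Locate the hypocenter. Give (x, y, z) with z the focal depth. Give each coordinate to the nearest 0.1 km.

Each station gives a sphere (x−x_i)² + (y−y_i)² + z² = d_i² (stations at z=0).
Subtracting the RCM sphere from RID and JRSC: z² cancels, leaving linear equations in x and y:
-283.8 x + 166.2 y = -23248.76
-373.8 x − 81.2 y = -38096.71
Solving: x ≈ 96.507, y ≈ 24.909 km (keep extra digits for the depth step; rounded: 96.5, 24.9).
Then from the RCM sphere: z² = 118.95² − (x − 96.2)² − (y + 77.4)² with x = 96.507, y = 24.909, so z ≈ 60.678 ≈ 60.7 km.

x ≈ 96.5 km, y ≈ 24.9 km, depth ≈ 60.7 km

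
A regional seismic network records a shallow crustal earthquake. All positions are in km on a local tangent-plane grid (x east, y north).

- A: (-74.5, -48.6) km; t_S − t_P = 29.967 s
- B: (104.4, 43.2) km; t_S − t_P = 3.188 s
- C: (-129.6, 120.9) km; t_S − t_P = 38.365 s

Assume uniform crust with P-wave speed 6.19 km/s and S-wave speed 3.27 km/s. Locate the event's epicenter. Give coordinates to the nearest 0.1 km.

x ≈ 119.1 km, y ≈ 26.7 km

Distance from S−P lag: d = Δt · v_P v_S / (v_P − v_S) = Δt · (6.19·3.27)/(6.19−3.27) ≈ 6.9320·Δt.
So d_A = 207.73, d_B = 22.10, d_C = 265.94 km.
Circle about each station: (x + 74.5)² + (y + 48.6)² = 207.73²; (x − 104.4)² + (y − 43.2)² = 22.10²; (x + 129.6)² + (y − 120.9)² = 265.94².
Subtracting the A equation from the B and C equations removes the quadratic terms:
357.8 x + 183.6 y = 47516.73
-110.2 x + 339.0 y = -4071.57
Solving the 2×2 system: x ≈ 119.1, y ≈ 26.7 km.
Check against A (with the unrounded x, y): √((x + 74.5)²+(y + 48.6)²) = 207.73 ≈ 207.73 km. ✓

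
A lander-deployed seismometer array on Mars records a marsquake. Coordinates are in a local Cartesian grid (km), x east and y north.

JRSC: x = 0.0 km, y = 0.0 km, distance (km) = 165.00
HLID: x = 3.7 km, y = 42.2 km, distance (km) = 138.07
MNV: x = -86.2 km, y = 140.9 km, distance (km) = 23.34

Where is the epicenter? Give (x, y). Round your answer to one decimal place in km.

x ≈ -105.1 km, y ≈ 127.2 km

Circle about each station: x² + y² = 165.00²; (x − 3.7)² + (y − 42.2)² = 138.07²; (x + 86.2)² + (y − 140.9)² = 23.34².
Subtracting the JRSC equation from the HLID and MNV equations removes the quadratic terms:
7.4 x + 84.4 y = 9956.21
-172.4 x + 281.8 y = 53963.49
Solving the 2×2 system: x ≈ -105.1, y ≈ 127.2 km.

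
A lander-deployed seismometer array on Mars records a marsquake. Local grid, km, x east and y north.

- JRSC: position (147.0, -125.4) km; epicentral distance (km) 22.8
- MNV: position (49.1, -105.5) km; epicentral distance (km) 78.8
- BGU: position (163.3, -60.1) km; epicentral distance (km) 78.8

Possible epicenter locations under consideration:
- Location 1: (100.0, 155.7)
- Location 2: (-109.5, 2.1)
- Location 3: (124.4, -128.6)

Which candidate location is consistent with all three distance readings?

Location 3

For each candidate, compare |candidate − station| to the reported distance:
Location 1: residuals JRSC 262.2, MNV 187.3, BGU 146.1 → max 262.2 km
Location 2: residuals JRSC 263.6, MNV 112.9, BGU 201.0 → max 263.6 km
Location 3: residuals JRSC 0.0, MNV 0.0, BGU 0.0 → max 0.0 km
Only Location 3 has all residuals ≈ 0.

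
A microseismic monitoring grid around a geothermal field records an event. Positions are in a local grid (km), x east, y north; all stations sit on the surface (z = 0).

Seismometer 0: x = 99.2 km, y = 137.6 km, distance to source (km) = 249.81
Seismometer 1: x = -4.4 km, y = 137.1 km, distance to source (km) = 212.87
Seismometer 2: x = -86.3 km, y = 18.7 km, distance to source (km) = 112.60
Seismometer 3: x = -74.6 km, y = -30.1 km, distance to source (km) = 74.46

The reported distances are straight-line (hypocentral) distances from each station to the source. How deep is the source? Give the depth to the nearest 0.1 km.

Each station gives a sphere (x−x_i)² + (y−y_i)² + z² = d_i² (stations at z=0).
Subtracting the Seismometer 0 sphere from Seismometer 1 and Seismometer 2: z² cancels, leaving linear equations in x and y:
-207.2 x − 1.0 y = 7132.77
-371.0 x − 237.8 y = 28749.26
Solving: x ≈ -34.098, y ≈ -67.700 km (keep extra digits for the depth step; rounded: -34.1, -67.7).
Then from the Seismometer 0 sphere: z² = 249.81² − (x − 99.2)² − (y − 137.6)² with x = -34.098, y = -67.700, so z ≈ 49.886 ≈ 49.9 km.

49.9 km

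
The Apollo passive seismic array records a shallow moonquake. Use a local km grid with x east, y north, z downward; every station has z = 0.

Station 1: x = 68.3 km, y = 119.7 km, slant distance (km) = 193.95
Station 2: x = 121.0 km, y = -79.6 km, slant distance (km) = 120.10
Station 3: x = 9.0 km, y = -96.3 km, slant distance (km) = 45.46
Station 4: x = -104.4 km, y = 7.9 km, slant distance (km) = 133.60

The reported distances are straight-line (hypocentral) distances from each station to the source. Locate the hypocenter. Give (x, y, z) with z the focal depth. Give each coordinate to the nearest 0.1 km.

Each station gives a sphere (x−x_i)² + (y−y_i)² + z² = d_i² (stations at z=0).
Subtracting the Station 1 sphere from Station 2 and Station 3: z² cancels, leaving linear equations in x and y:
105.4 x − 398.6 y = 25176.77
-118.6 x − 432.0 y = 25911.70
Solving: x ≈ 5.904, y ≈ -61.602 km (keep extra digits for the depth step; rounded: 5.9, -61.6).
Then from the Station 1 sphere: z² = 193.95² − (x − 68.3)² − (y − 119.7)² with x = 5.904, y = -61.602, so z ≈ 29.205 ≈ 29.2 km.
Check against Station 4 (with the unrounded solution): distance 133.61 ≈ 133.60 km. ✓

x ≈ 5.9 km, y ≈ -61.6 km, depth ≈ 29.2 km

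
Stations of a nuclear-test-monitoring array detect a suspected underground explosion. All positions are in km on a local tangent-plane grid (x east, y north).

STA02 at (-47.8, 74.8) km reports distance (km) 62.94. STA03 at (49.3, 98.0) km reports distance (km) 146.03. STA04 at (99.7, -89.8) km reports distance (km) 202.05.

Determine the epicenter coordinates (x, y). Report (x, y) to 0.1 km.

Circle about each station: (x + 47.8)² + (y − 74.8)² = 62.94²; (x − 49.3)² + (y − 98.0)² = 146.03²; (x − 99.7)² + (y + 89.8)² = 202.05².
Subtracting the STA02 equation from the STA03 and STA04 equations removes the quadratic terms:
194.2 x + 46.4 y = -13208.71
295.0 x − 329.2 y = -26738.51
Solving the 2×2 system: x ≈ -72.0, y ≈ 16.7 km.

x ≈ -72.0 km, y ≈ 16.7 km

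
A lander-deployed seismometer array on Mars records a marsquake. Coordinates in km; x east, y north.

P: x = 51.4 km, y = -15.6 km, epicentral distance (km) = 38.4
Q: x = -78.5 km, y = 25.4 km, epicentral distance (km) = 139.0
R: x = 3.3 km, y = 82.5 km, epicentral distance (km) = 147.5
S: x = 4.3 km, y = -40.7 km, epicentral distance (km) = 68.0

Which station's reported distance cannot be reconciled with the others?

Solve using three stations at a time. Using P, R, S (subtract circle equations pairwise → linear system) gives (x, y) ≈ (71.9, -48.1).
Distances from that point to each station vs reported:
  P: calculated 38.4 vs reported 38.4 → residual 0.0 km
  Q: calculated 167.4 vs reported 139.0 → residual 28.4 km
  R: calculated 147.5 vs reported 147.5 → residual 0.0 km
  S: calculated 68.0 vs reported 68.0 → residual 0.0 km
P, R, S are mutually consistent (residuals ≈ 0); Q is off by 28.4 km.

Q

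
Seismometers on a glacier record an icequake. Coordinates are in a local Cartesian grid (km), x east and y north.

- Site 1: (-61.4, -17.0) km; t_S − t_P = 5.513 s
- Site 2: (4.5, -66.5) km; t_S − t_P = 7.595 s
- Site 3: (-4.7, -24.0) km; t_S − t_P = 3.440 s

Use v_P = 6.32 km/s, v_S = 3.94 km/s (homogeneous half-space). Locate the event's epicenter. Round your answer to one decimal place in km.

Distance from S−P lag: d = Δt · v_P v_S / (v_P − v_S) = Δt · (6.32·3.94)/(6.32−3.94) ≈ 10.4625·Δt.
So d_Site 1 = 57.68, d_Site 2 = 79.46, d_Site 3 = 35.99 km.
Circle about each station: (x + 61.4)² + (y + 17.0)² = 57.68²; (x − 4.5)² + (y + 66.5)² = 79.46²; (x + 4.7)² + (y + 24.0)² = 35.99².
Subtracting the Site 1 equation from the Site 2 and Site 3 equations removes the quadratic terms:
131.8 x − 99.0 y = -2603.37
113.4 x − 14.0 y = -1429.17
Solving the 2×2 system: x ≈ -11.2, y ≈ 11.4 km.
Check against Site 1 (with the unrounded x, y): √((x + 61.4)²+(y + 17.0)²) = 57.67 ≈ 57.68 km. ✓

x ≈ -11.2 km, y ≈ 11.4 km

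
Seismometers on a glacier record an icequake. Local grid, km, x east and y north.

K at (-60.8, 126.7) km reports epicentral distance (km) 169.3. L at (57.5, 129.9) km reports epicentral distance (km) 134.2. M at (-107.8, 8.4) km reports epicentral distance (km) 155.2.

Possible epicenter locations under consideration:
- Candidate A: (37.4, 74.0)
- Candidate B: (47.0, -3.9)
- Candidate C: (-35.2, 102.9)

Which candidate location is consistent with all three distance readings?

For each candidate, compare |candidate − station| to the reported distance:
Candidate A: residuals K 57.9, L 74.8, M 4.1 → max 74.8 km
Candidate B: residuals K 0.0, L 0.0, M 0.1 → max 0.1 km
Candidate C: residuals K 134.3, L 37.6, M 36.0 → max 134.3 km
Only Candidate B has all residuals ≈ 0.

Candidate B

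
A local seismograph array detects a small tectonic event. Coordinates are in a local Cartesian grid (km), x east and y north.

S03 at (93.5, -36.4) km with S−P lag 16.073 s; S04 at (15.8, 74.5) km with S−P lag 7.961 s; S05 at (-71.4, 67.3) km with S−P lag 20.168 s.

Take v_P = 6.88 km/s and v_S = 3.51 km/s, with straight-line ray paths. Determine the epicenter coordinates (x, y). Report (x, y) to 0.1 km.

Distance from S−P lag: d = Δt · v_P v_S / (v_P − v_S) = Δt · (6.88·3.51)/(6.88−3.51) ≈ 7.1658·Δt.
So d_S03 = 115.18, d_S04 = 57.05, d_S05 = 144.52 km.
Circle about each station: (x − 93.5)² + (y + 36.4)² = 115.18²; (x − 15.8)² + (y − 74.5)² = 57.05²; (x + 71.4)² + (y − 67.3)² = 144.52².
Subtracting the S03 equation from the S04 and S05 equations removes the quadratic terms:
-155.4 x + 221.8 y = 5744.41
-329.8 x + 207.4 y = -8059.56
Solving the 2×2 system: x ≈ 72.8, y ≈ 76.9 km.

(72.8, 76.9)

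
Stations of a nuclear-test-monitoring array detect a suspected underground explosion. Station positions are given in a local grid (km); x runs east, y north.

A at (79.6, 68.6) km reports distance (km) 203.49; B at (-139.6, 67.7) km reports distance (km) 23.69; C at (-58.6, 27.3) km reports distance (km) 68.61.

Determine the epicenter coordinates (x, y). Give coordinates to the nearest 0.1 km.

Circle about each station: (x − 79.6)² + (y − 68.6)² = 203.49²; (x + 139.6)² + (y − 67.7)² = 23.69²; (x + 58.6)² + (y − 27.3)² = 68.61².
Subtracting the A equation from the B and C equations removes the quadratic terms:
-438.4 x − 1.8 y = 53876.29
-276.4 x − 82.6 y = 29837.98
Solving the 2×2 system: x ≈ -123.1, y ≈ 50.7 km.

x ≈ -123.1 km, y ≈ 50.7 km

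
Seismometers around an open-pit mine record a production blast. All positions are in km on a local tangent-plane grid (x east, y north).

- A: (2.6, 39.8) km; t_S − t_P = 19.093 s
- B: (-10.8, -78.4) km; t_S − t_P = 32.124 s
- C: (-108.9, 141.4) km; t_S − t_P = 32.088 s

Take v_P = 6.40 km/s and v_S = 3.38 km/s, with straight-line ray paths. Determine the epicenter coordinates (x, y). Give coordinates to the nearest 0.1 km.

119.0 km east, 111.6 km north

Distance from S−P lag: d = Δt · v_P v_S / (v_P − v_S) = Δt · (6.40·3.38)/(6.40−3.38) ≈ 7.1629·Δt.
So d_A = 136.76, d_B = 230.10, d_C = 229.84 km.
Circle about each station: (x − 2.6)² + (y − 39.8)² = 136.76²; (x + 10.8)² + (y + 78.4)² = 230.10²; (x + 108.9)² + (y − 141.4)² = 229.84².
Subtracting the A equation from the B and C equations removes the quadratic terms:
-26.8 x − 236.4 y = -29570.31
-223.0 x + 203.2 y = -3860.76
Solving the 2×2 system: x ≈ 119.0, y ≈ 111.6 km.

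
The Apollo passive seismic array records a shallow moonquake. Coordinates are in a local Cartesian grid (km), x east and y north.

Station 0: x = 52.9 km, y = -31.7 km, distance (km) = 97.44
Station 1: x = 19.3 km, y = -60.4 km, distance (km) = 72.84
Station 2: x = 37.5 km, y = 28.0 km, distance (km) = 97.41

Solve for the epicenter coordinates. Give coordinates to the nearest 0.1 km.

(-44.3, -24.9)

Circle about each station: (x − 52.9)² + (y + 31.7)² = 97.44²; (x − 19.3)² + (y + 60.4)² = 72.84²; (x − 37.5)² + (y − 28.0)² = 97.41².
Subtracting pairs of circle equations eliminates x²+y² and gives linear equations (the radical axes):
-67.2 x − 57.4 y = 4406.24
-30.8 x + 119.4 y = -1607.20
Solving the 2×2 system: x ≈ -44.3, y ≈ -24.9 km.
Check against Station 0 (with the unrounded x, y): √((x − 52.9)²+(y + 31.7)²) = 97.45 ≈ 97.44 km. ✓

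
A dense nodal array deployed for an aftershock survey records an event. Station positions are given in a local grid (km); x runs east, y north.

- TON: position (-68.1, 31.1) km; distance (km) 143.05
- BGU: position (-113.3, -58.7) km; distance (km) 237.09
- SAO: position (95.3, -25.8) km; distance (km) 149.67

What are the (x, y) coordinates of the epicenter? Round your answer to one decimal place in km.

Circle about each station: (x + 68.1)² + (y − 31.1)² = 143.05²; (x + 113.3)² + (y + 58.7)² = 237.09²; (x − 95.3)² + (y + 25.8)² = 149.67².
Subtracting pairs of circle equations eliminates x²+y² and gives linear equations (the radical axes):
-90.4 x − 179.6 y = -25070.61
326.8 x − 113.8 y = 2205.10
Solving the 2×2 system: x ≈ 47.1, y ≈ 115.9 km.

x ≈ 47.1 km, y ≈ 115.9 km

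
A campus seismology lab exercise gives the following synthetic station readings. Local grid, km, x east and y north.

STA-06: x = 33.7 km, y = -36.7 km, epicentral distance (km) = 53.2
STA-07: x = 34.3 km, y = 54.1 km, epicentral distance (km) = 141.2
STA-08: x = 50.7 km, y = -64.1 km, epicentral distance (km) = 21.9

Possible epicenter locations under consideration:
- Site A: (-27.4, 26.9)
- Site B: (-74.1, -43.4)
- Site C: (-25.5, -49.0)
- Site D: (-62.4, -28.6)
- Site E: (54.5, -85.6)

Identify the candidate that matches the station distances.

For each candidate, compare |candidate − station| to the reported distance:
Site A: residuals STA-06 35.0, STA-07 73.8, STA-08 98.0 → max 98.0 km
Site B: residuals STA-06 54.8, STA-07 4.6, STA-08 104.6 → max 104.6 km
Site C: residuals STA-06 7.3, STA-07 22.0, STA-08 55.8 → max 55.8 km
Site D: residuals STA-06 43.2, STA-07 14.0, STA-08 96.6 → max 96.6 km
Site E: residuals STA-06 0.1, STA-07 0.0, STA-08 0.1 → max 0.1 km
Only Site E has all residuals ≈ 0.

Site E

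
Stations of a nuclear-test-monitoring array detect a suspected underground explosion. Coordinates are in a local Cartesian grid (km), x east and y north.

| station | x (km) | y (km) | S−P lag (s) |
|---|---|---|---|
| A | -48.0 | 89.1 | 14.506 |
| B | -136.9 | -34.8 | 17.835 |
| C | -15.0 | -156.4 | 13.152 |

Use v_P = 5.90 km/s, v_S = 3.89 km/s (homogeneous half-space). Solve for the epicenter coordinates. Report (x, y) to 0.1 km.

Distance from S−P lag: d = Δt · v_P v_S / (v_P − v_S) = Δt · (5.90·3.89)/(5.90−3.89) ≈ 11.4184·Δt.
So d_A = 165.64, d_B = 203.65, d_C = 150.17 km.
Circle about each station: (x + 48.0)² + (y − 89.1)² = 165.64²; (x + 136.9)² + (y + 34.8)² = 203.65²; (x + 15.0)² + (y + 156.4)² = 150.17².
Subtracting the A equation from the B and C equations removes the quadratic terms:
-177.8 x − 247.8 y = -4326.87
66.0 x − 491.0 y = 19328.73
Solving the 2×2 system: x ≈ 66.7, y ≈ -30.4 km.
Check against A (with the unrounded x, y): √((x + 48.0)²+(y − 89.1)²) = 165.64 ≈ 165.64 km. ✓

66.7 km east, -30.4 km north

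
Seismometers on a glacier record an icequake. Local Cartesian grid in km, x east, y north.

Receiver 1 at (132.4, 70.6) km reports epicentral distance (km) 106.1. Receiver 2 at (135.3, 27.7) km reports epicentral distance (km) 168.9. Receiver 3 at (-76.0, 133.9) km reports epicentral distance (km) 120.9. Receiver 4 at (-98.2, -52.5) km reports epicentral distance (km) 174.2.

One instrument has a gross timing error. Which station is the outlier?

Receiver 2

Solve using three stations at a time. Using Receiver 1, Receiver 3, Receiver 4 (subtract circle equations pairwise → linear system) gives (x, y) ≈ (26.3, 69.4).
Distances from that point to each station vs reported:
  Receiver 1: calculated 106.1 vs reported 106.1 → residual 0.0 km
  Receiver 2: calculated 116.7 vs reported 168.9 → residual 52.2 km
  Receiver 3: calculated 120.9 vs reported 120.9 → residual 0.0 km
  Receiver 4: calculated 174.2 vs reported 174.2 → residual 0.0 km
Receiver 1, Receiver 3, Receiver 4 are mutually consistent (residuals ≈ 0); Receiver 2 is off by 52.2 km.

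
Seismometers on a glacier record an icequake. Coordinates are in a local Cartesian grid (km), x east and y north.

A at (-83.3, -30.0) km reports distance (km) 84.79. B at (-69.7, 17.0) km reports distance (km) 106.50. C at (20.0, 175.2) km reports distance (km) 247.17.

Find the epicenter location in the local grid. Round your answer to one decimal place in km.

Circle about each station: (x + 83.3)² + (y + 30.0)² = 84.79²; (x + 69.7)² + (y − 17.0)² = 106.50²; (x − 20.0)² + (y − 175.2)² = 247.17².
Subtracting the A equation from the B and C equations removes the quadratic terms:
27.2 x + 94.0 y = -6844.71
206.6 x + 410.4 y = -30647.51
Solving the 2×2 system: x ≈ -8.7, y ≈ -70.3 km.
Check against A (with the unrounded x, y): √((x + 83.3)²+(y + 30.0)²) = 84.79 ≈ 84.79 km. ✓

x ≈ -8.7 km, y ≈ -70.3 km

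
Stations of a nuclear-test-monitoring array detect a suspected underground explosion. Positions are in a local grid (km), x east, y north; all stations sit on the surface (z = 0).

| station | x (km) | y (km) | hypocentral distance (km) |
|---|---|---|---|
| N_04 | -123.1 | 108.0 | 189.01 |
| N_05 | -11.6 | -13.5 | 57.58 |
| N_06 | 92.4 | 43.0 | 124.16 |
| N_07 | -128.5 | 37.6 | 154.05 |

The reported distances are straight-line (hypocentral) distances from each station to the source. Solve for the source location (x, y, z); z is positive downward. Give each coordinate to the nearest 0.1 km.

x ≈ 2.3 km, y ≈ -22.2 km, depth ≈ 55.2 km

Each station gives a sphere (x−x_i)² + (y−y_i)² + z² = d_i² (stations at z=0).
Subtracting the N_04 sphere from N_05 and N_06: z² cancels, leaving linear equations in x and y:
223.0 x − 243.0 y = 5908.52
431.0 x − 130.0 y = 3878.22
Solving: x ≈ 2.301, y ≈ -22.203 km (keep extra digits for the depth step; rounded: 2.3, -22.2).
Then from the N_04 sphere: z² = 189.01² − (x + 123.1)² − (y − 108.0)² with x = 2.301, y = -22.203, so z ≈ 55.196 ≈ 55.2 km.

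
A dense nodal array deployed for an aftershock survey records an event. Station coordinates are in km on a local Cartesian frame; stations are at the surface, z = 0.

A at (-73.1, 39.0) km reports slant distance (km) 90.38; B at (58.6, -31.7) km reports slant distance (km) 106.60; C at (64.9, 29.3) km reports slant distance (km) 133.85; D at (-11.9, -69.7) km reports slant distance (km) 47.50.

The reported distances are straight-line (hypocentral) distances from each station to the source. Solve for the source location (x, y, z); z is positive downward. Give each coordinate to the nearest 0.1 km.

Each station gives a sphere (x−x_i)² + (y−y_i)² + z² = d_i² (stations at z=0).
Subtracting the A sphere from B and C: z² cancels, leaving linear equations in x and y:
263.4 x − 141.4 y = -5620.78
276.0 x − 19.4 y = -11541.39
Solving: x ≈ -44.902, y ≈ -43.892 km (keep extra digits for the depth step; rounded: -44.9, -43.9).
Then from the A sphere: z² = 90.38² − (x + 73.1)² − (y − 39.0)² with x = -44.902, y = -43.892, so z ≈ 22.413 ≈ 22.4 km.
Check against D (with the unrounded solution): distance 47.51 ≈ 47.50 km. ✓

x ≈ -44.9 km, y ≈ -43.9 km, depth ≈ 22.4 km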